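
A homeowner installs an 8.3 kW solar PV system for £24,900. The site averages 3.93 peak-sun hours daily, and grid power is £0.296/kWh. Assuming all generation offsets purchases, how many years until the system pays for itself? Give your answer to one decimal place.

7.1 years

Daily generation = 8.3 kW × 3.93 h = 32.62 kWh
Annual generation = 32.62 × 365 = 11906 kWh
Annual savings = 11906 × £0.296 = £3,524.16
Payback = £24,900 / £3,524.16 = 7.07 years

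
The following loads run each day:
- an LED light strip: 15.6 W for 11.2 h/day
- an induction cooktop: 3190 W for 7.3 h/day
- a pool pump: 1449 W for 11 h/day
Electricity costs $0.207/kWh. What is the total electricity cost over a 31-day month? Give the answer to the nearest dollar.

LED light strip: 15.6 W × 11.2 h × 31 d = 5,416 Wh = 5.416 kWh
induction cooktop: 3190 W × 7.3 h × 31 d = 721,897 Wh = 721.9 kWh
pool pump: 1449 W × 11 h × 31 d = 494,109 Wh = 494.1 kWh
Total energy = 5.416 + 721.9 + 494.1 = 1,221 kWh
Cost = 1,221 kWh × $0.207 = $252.83 ≈ $253

$253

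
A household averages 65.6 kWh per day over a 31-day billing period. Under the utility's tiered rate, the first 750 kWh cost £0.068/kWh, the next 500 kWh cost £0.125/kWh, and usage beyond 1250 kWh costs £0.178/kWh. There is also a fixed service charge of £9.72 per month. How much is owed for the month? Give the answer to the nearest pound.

£263

Usage = 65.6 kWh/day × 31 days = 2033.6 kWh
First 750 kWh × £0.068 = £51.00
Next 500 kWh × £0.125 = £62.50
Remaining 783.6 kWh × £0.178 = £139.48
Energy charge = £252.98; + service £9.72 = £262.70 ≈ £263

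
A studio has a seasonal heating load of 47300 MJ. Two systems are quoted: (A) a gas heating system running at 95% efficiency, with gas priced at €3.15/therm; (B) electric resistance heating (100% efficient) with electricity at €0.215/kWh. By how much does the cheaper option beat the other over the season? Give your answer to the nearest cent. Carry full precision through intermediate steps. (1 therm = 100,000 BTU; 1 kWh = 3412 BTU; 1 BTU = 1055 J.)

€1338.52

Heat load = 47300 MJ = 47,300,000,000 J / 1055 = 44,834,123 BTU
Gas: input = 44,834,123 / 0.95 = 47,193,814 BTU = 471.9 therm → 471.9 × €3.15 = €1,486.61
Electric: 44,834,123 BTU / 3412 = 13,140 kWh → × €0.215 = €2,825.13
Difference = |€1,486.61 − €2,825.13| = €1,338.52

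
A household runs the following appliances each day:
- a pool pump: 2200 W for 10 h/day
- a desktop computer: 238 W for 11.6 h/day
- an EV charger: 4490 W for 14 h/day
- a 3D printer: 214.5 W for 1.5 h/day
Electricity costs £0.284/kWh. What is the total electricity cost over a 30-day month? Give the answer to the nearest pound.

pool pump: 2200 W × 10 h × 30 d = 660,000 Wh = 660 kWh
desktop computer: 238 W × 11.6 h × 30 d = 82,824 Wh = 82.82 kWh
EV charger: 4490 W × 14 h × 30 d = 1,885,800 Wh = 1,886 kWh
3D printer: 214.5 W × 1.5 h × 30 d = 9,652 Wh = 9.652 kWh
Total energy = 660 + 82.82 + 1,886 + 9.652 = 2,638 kWh
Cost = 2,638 kWh × £0.284 = £749.27 ≈ £749

£749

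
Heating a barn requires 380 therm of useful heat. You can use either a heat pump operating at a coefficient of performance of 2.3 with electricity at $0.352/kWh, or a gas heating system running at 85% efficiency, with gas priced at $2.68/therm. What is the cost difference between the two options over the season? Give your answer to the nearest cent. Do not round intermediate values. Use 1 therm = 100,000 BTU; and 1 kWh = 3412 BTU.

$506.35

Heat load = 380 therm × 100,000 = 38,000,000 BTU
Gas: input = 38,000,000 / 0.85 = 44,705,882 BTU = 447.1 therm → 447.1 × $2.68 = $1,198.12
Heat pump: 38,000,000 BTU / 3412 = 11,140 kWh heat; / 2.3 = 4,842 kWh in → × $0.352 = $1,704.47
Difference = |$1,198.12 − $1,704.47| = $506.35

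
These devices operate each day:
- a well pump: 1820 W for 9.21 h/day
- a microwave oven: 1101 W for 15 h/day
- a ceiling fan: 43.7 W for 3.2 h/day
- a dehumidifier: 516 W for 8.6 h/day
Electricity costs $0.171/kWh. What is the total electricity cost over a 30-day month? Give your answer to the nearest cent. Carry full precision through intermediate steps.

well pump: 1820 W × 9.21 h × 30 d = 502,866 Wh = 502.9 kWh
microwave oven: 1101 W × 15 h × 30 d = 495,450 Wh = 495.4 kWh
ceiling fan: 43.7 W × 3.2 h × 30 d = 4,195 Wh = 4.195 kWh
dehumidifier: 516 W × 8.6 h × 30 d = 133,128 Wh = 133.1 kWh
Total energy = 502.9 + 495.4 + 4.195 + 133.1 = 1,136 kWh
Cost = 1,136 kWh × $0.171 = $194.19

$194.19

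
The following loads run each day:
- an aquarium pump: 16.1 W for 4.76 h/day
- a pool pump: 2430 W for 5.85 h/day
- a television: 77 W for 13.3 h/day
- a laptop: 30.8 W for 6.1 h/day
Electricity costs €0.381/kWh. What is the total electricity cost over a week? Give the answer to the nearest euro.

aquarium pump: 16.1 W × 4.76 h × 7 d = 536 Wh = 0.5365 kWh
pool pump: 2430 W × 5.85 h × 7 d = 99,508 Wh = 99.51 kWh
television: 77 W × 13.3 h × 7 d = 7,169 Wh = 7.169 kWh
laptop: 30.8 W × 6.1 h × 7 d = 1,315 Wh = 1.315 kWh
Total energy = 0.5365 + 99.51 + 7.169 + 1.315 = 108.5 kWh
Cost = 108.5 kWh × €0.381 = €41.35 ≈ €41

€41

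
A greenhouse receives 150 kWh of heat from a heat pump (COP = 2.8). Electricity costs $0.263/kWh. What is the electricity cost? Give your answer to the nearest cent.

Electrical input = 150 kWh / 2.8 = 53.57 kWh
Cost = 53.57 × $0.263/kWh = $14.09

$14.09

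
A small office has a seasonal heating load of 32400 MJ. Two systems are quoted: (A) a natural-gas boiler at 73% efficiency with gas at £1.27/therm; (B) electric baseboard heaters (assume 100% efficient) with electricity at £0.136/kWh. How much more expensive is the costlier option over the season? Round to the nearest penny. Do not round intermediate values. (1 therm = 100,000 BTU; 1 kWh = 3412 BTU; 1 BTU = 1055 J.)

£689.83

Heat load = 32400 MJ = 32,400,000,000 J / 1055 = 30,710,900 BTU
Gas: input = 30,710,900 / 0.73 = 42,069,727 BTU = 420.7 therm → 420.7 × £1.27 = £534.29
Electric: 30,710,900 BTU / 3412 = 9,001 kWh → × £0.136 = £1,224.12
Difference = |£534.29 − £1,224.12| = £689.83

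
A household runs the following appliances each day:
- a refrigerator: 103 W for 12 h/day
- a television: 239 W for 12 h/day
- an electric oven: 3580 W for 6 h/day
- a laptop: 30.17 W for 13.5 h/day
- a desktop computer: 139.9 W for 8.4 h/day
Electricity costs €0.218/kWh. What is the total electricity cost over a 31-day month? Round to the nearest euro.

refrigerator: 103 W × 12 h × 31 d = 38,316 Wh = 38.32 kWh
television: 239 W × 12 h × 31 d = 88,908 Wh = 88.91 kWh
electric oven: 3580 W × 6 h × 31 d = 665,880 Wh = 665.9 kWh
laptop: 30.17 W × 13.5 h × 31 d = 12,626 Wh = 12.63 kWh
desktop computer: 139.9 W × 8.4 h × 31 d = 36,430 Wh = 36.43 kWh
Total energy = 38.32 + 88.91 + 665.9 + 12.63 + 36.43 = 842.2 kWh
Cost = 842.2 kWh × €0.218 = €183.59 ≈ €184

€184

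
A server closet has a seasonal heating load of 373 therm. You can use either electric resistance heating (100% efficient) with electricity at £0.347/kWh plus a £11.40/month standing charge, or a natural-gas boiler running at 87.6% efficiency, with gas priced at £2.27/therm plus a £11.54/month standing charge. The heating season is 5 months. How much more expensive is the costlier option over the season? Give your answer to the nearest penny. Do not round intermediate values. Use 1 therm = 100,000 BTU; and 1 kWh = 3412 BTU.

£2826.14

Heat load = 373 therm × 100,000 = 37,300,000 BTU
Gas: input = 37,300,000 / 0.876 = 42,579,909 BTU = 425.8 therm → 425.8 × £2.27 = £966.56; + 5 × £11.54 standing = £1,024.26
Electric: 37,300,000 BTU / 3412 = 10,930 kWh → × £0.347 = £3,793.41; + 5 × £11.40 standing = £3,850.41
Difference = |£1,024.26 − £3,850.41| = £2,826.14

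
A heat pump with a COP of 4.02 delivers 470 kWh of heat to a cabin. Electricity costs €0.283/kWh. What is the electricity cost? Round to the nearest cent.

Electrical input = 470 kWh / 4.02 = 116.9 kWh
Cost = 116.9 × €0.283/kWh = €33.09

€33.09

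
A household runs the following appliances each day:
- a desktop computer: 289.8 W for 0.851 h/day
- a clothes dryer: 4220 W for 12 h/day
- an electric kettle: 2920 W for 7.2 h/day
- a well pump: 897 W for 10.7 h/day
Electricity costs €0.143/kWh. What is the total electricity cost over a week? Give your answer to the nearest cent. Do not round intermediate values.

desktop computer: 289.8 W × 0.851 h × 7 d = 1,726 Wh = 1.726 kWh
clothes dryer: 4220 W × 12 h × 7 d = 354,480 Wh = 354.5 kWh
electric kettle: 2920 W × 7.2 h × 7 d = 147,168 Wh = 147.2 kWh
well pump: 897 W × 10.7 h × 7 d = 67,185 Wh = 67.19 kWh
Total energy = 1.726 + 354.5 + 147.2 + 67.19 = 570.6 kWh
Cost = 570.6 kWh × €0.143 = €81.59

€81.59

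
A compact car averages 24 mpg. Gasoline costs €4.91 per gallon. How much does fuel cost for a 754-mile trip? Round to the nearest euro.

Fuel = 754 mi / 24 mpg = 31.42 gal
Cost = 31.42 gal × €4.91/gal = €154.26 ≈ €154

€154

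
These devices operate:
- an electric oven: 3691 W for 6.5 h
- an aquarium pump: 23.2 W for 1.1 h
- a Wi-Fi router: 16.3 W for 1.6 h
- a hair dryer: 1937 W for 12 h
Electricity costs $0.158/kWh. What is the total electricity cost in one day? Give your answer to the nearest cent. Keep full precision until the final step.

electric oven: 3691 W × 6.5 h = 23,992 Wh = 23.99 kWh
aquarium pump: 23.2 W × 1.1 h = 26 Wh = 0.02552 kWh
Wi-Fi router: 16.3 W × 1.6 h = 26 Wh = 0.02608 kWh
hair dryer: 1937 W × 12 h = 23,244 Wh = 23.24 kWh
Total energy = 23.99 + 0.02552 + 0.02608 + 23.24 = 47.29 kWh
Cost = 47.29 kWh × $0.158 = $7.47

$7.47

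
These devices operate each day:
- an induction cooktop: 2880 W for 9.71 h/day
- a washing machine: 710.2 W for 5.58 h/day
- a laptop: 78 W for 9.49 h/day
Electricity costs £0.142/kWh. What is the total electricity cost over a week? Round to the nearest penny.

£32.47

induction cooktop: 2880 W × 9.71 h × 7 d = 195,754 Wh = 195.8 kWh
washing machine: 710.2 W × 5.58 h × 7 d = 27,740 Wh = 27.74 kWh
laptop: 78 W × 9.49 h × 7 d = 5,182 Wh = 5.182 kWh
Total energy = 195.8 + 27.74 + 5.182 = 228.7 kWh
Cost = 228.7 kWh × £0.142 = £32.47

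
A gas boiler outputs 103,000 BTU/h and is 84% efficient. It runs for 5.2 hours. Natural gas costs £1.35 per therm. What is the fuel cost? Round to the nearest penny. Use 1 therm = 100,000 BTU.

£8.61

Heat delivered = 103,000 BTU/h × 5.2 h = 535,600 BTU
Gas input = 535,600 / 0.84 = 637,619 BTU
= 637,619 / 100,000 = 6.376 therm
Cost = 6.376 × £1.35/therm = £8.61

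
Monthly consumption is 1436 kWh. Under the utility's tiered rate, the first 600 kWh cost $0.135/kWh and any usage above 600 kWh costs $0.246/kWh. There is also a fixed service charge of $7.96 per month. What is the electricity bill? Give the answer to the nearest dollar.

First 600 kWh × $0.135 = $81.00
Remaining 836 kWh × $0.246 = $205.66
Energy charge = $286.66; + service $7.96 = $294.62 ≈ $295

$295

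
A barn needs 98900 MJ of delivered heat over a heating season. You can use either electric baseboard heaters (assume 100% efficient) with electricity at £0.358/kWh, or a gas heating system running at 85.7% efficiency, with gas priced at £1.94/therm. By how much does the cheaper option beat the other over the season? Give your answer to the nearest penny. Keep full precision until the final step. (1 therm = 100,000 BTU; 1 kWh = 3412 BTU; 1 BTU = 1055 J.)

£7713.89

Heat load = 98900 MJ = 98,900,000,000 J / 1055 = 93,744,076 BTU
Gas: input = 93,744,076 / 0.857 = 109,386,320 BTU = 1,094 therm → 1,094 × £1.94 = £2,122.09
Electric: 93,744,076 BTU / 3412 = 27,470 kWh → × £0.358 = £9,835.98
Difference = |£2,122.09 − £9,835.98| = £7,713.89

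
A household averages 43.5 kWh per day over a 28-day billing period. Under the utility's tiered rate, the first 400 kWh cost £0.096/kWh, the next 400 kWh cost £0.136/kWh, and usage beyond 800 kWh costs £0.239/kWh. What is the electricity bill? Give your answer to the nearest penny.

£192.70

Usage = 43.5 kWh/day × 28 days = 1218 kWh
First 400 kWh × £0.096 = £38.40
Next 400 kWh × £0.136 = £54.40
Remaining 418 kWh × £0.239 = £99.90
Total = £192.70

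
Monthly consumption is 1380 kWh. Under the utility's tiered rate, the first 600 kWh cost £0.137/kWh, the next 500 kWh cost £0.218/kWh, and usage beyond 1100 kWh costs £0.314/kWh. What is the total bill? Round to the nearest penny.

£279.12

First 600 kWh × £0.137 = £82.20
Next 500 kWh × £0.218 = £109.00
Remaining 280 kWh × £0.314 = £87.92
Total = £279.12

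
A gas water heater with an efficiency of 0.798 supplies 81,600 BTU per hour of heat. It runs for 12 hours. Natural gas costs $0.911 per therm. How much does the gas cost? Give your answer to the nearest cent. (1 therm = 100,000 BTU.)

Heat delivered = 81,600 BTU/h × 12 h = 979,200 BTU
Gas input = 979,200 / 0.798 = 1,227,068 BTU
= 1,227,068 / 100,000 = 12.27 therm
Cost = 12.27 × $0.911/therm = $11.18

$11.18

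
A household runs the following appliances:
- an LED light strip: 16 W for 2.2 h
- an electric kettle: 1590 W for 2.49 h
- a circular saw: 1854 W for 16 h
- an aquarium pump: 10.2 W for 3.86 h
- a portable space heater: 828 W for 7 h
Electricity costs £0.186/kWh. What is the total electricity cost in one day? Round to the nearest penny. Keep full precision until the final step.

£7.35

LED light strip: 16 W × 2.2 h = 35 Wh = 0.0352 kWh
electric kettle: 1590 W × 2.49 h = 3,959 Wh = 3.959 kWh
circular saw: 1854 W × 16 h = 29,664 Wh = 29.66 kWh
aquarium pump: 10.2 W × 3.86 h = 39 Wh = 0.03937 kWh
portable space heater: 828 W × 7 h = 5,796 Wh = 5.796 kWh
Total energy = 0.0352 + 3.959 + 29.66 + 0.03937 + 5.796 = 39.49 kWh
Cost = 39.49 kWh × £0.186 = £7.35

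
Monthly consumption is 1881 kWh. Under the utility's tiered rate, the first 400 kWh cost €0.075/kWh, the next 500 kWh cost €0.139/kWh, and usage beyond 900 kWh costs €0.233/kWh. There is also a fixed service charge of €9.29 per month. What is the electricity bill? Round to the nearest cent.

First 400 kWh × €0.075 = €30.00
Next 500 kWh × €0.139 = €69.50
Remaining 981 kWh × €0.233 = €228.57
Energy charge = €328.07; + service €9.29 = €337.36

€337.36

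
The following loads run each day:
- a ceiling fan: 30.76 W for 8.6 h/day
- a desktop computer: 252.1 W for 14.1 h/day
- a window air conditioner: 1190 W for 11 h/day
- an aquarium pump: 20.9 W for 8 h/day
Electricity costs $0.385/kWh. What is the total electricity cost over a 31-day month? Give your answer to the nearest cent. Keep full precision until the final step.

$203.81

ceiling fan: 30.76 W × 8.6 h × 31 d = 8,201 Wh = 8.201 kWh
desktop computer: 252.1 W × 14.1 h × 31 d = 110,193 Wh = 110.2 kWh
window air conditioner: 1190 W × 11 h × 31 d = 405,790 Wh = 405.8 kWh
aquarium pump: 20.9 W × 8 h × 31 d = 5,183 Wh = 5.183 kWh
Total energy = 8.201 + 110.2 + 405.8 + 5.183 = 529.4 kWh
Cost = 529.4 kWh × $0.385 = $203.81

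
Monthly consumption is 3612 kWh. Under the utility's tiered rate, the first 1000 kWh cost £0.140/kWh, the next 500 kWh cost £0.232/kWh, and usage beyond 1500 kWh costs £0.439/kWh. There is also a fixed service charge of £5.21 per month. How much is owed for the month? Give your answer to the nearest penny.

£1188.38

First 1000 kWh × £0.140 = £140.00
Next 500 kWh × £0.232 = £116.00
Remaining 2112 kWh × £0.439 = £927.17
Energy charge = £1,183.17; + service £5.21 = £1,188.38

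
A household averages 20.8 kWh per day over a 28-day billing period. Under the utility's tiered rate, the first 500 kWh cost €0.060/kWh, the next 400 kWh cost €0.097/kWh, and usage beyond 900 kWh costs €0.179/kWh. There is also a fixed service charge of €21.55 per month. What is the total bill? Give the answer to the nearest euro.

Usage = 20.8 kWh/day × 28 days = 582.4 kWh
First 500 kWh × €0.060 = €30.00
Next 82.4 kWh × €0.097 = €7.99
Remaining tier: 0 kWh (not reached)
Energy charge = €37.99; + service €21.55 = €59.54 ≈ €60

€60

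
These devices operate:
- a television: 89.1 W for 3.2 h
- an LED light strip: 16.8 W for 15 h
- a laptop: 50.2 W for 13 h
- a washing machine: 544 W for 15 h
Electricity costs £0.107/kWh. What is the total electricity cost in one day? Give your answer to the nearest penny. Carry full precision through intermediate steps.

television: 89.1 W × 3.2 h = 285 Wh = 0.2851 kWh
LED light strip: 16.8 W × 15 h = 252 Wh = 0.252 kWh
laptop: 50.2 W × 13 h = 653 Wh = 0.6526 kWh
washing machine: 544 W × 15 h = 8,160 Wh = 8.16 kWh
Total energy = 0.2851 + 0.252 + 0.6526 + 8.16 = 9.35 kWh
Cost = 9.35 kWh × £0.107 = £1.00

£1.00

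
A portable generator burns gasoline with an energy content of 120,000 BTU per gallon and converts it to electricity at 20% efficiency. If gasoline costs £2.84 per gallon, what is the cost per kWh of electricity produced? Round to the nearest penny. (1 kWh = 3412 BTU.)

£0.40

Electrical output per gallon = 120,000 BTU × 0.20 / 3412 BTU/kWh = 7.034 kWh
Cost per kWh = £2.84 / 7.034 kWh = £0.404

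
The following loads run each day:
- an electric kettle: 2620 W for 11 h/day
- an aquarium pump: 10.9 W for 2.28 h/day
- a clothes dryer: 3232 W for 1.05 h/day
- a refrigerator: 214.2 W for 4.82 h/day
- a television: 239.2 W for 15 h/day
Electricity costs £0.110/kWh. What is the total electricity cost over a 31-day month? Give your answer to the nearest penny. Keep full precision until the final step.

electric kettle: 2620 W × 11 h × 31 d = 893,420 Wh = 893.4 kWh
aquarium pump: 10.9 W × 2.28 h × 31 d = 770 Wh = 0.7704 kWh
clothes dryer: 3232 W × 1.05 h × 31 d = 105,202 Wh = 105.2 kWh
refrigerator: 214.2 W × 4.82 h × 31 d = 32,006 Wh = 32.01 kWh
television: 239.2 W × 15 h × 31 d = 111,228 Wh = 111.2 kWh
Total energy = 893.4 + 0.7704 + 105.2 + 32.01 + 111.2 = 1,143 kWh
Cost = 1,143 kWh × £0.110 = £125.69

£125.69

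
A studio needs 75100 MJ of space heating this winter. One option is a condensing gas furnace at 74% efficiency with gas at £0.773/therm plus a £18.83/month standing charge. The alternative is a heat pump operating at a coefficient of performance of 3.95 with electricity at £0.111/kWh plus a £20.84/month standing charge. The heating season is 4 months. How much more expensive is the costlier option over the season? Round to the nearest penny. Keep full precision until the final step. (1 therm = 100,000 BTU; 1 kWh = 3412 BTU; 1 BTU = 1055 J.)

Heat load = 75100 MJ = 75,100,000,000 J / 1055 = 71,184,834 BTU
Gas: input = 71,184,834 / 0.740 = 96,195,722 BTU = 962 therm → 962 × £0.773 = £743.59; + 4 × £18.83 standing = £818.91
Heat pump: 71,184,834 BTU / 3412 = 20,860 kWh heat; / 3.95 = 5,282 kWh in → × £0.111 = £586.28; + 4 × £20.84 standing = £669.64
Difference = |£818.91 − £669.64| = £149.27

£149.27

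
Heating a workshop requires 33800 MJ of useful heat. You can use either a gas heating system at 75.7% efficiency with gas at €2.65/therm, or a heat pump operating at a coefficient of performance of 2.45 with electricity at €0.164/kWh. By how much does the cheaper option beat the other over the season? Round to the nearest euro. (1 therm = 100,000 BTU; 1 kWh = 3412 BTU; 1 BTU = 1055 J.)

€493

Heat load = 33800 MJ = 33,800,000,000 J / 1055 = 32,037,915 BTU
Gas: input = 32,037,915 / 0.757 = 42,322,212 BTU = 423.2 therm → 423.2 × €2.65 = €1,121.54
Heat pump: 32,037,915 BTU / 3412 = 9,390 kWh heat; / 2.45 = 3,833 kWh in → × €0.164 = €628.54
Difference = |€1,121.54 − €628.54| = €493.00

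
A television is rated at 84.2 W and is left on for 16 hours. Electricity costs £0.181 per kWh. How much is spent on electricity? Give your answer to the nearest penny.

£0.24

Energy = 84.2 W × 16 h = 1,347 Wh = 1.347 kWh
Cost = 1.347 kWh × £0.181/kWh = £0.24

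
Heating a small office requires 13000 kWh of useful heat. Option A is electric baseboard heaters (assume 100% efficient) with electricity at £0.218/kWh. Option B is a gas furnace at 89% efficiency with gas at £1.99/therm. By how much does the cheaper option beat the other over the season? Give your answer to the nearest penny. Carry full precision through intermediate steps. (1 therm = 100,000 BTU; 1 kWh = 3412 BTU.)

Heat load = 13000 kWh × 3412 = 44,356,000 BTU
Gas: input = 44,356,000 / 0.89 = 49,838,202 BTU = 498.4 therm → 498.4 × £1.99 = £991.78
Electric: 44,356,000 BTU / 3412 = 13,000 kWh → × £0.218 = £2,834.00
Difference = |£991.78 − £2,834.00| = £1,842.22

£1842.22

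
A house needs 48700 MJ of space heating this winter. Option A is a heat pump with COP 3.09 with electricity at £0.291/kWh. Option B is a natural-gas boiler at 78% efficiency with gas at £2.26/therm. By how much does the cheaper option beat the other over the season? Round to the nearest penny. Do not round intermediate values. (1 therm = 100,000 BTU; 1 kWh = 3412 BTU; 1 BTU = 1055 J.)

£63.39

Heat load = 48700 MJ = 48,700,000,000 J / 1055 = 46,161,137 BTU
Gas: input = 46,161,137 / 0.78 = 59,180,945 BTU = 591.8 therm → 591.8 × £2.26 = £1,337.49
Heat pump: 46,161,137 BTU / 3412 = 13,530 kWh heat; / 3.09 = 4,378 kWh in → × £0.291 = £1,274.10
Difference = |£1,337.49 − £1,274.10| = £63.39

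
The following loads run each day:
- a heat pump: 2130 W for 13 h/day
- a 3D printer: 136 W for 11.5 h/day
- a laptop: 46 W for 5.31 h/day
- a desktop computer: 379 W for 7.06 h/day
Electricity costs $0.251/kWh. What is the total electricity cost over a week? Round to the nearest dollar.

heat pump: 2130 W × 13 h × 7 d = 193,830 Wh = 193.8 kWh
3D printer: 136 W × 11.5 h × 7 d = 10,948 Wh = 10.95 kWh
laptop: 46 W × 5.31 h × 7 d = 1,710 Wh = 1.71 kWh
desktop computer: 379 W × 7.06 h × 7 d = 18,730 Wh = 18.73 kWh
Total energy = 193.8 + 10.95 + 1.71 + 18.73 = 225.2 kWh
Cost = 225.2 kWh × $0.251 = $56.53 ≈ $57

$57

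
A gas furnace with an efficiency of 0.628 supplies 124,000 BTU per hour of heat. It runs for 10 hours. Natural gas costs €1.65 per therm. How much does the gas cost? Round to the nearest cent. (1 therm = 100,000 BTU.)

€32.58

Heat delivered = 124,000 BTU/h × 10 h = 1,240,000 BTU
Gas input = 1,240,000 / 0.628 = 1,974,522 BTU
= 1,974,522 / 100,000 = 19.75 therm
Cost = 19.75 × €1.65/therm = €32.58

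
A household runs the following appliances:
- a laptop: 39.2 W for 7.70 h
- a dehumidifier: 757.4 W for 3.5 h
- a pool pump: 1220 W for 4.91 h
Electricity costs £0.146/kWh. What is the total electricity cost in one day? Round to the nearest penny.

laptop: 39.2 W × 7.70 h = 302 Wh = 0.3018 kWh
dehumidifier: 757.4 W × 3.5 h = 2,651 Wh = 2.651 kWh
pool pump: 1220 W × 4.91 h = 5,990 Wh = 5.99 kWh
Total energy = 0.3018 + 2.651 + 5.99 = 8.943 kWh
Cost = 8.943 kWh × £0.146 = £1.31

£1.31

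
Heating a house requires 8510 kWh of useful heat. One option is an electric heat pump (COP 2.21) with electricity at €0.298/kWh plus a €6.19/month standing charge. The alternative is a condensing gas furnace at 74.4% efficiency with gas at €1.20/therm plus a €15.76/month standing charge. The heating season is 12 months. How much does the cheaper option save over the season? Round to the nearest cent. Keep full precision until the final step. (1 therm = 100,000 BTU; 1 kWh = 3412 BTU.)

Heat load = 8510 kWh × 3412 = 29,036,120 BTU
Gas: input = 29,036,120 / 0.744 = 39,027,043 BTU = 390.3 therm → 390.3 × €1.20 = €468.32; + 12 × €15.76 standing = €657.44
Heat pump: 29,036,120 BTU / 3412 = 8,510 kWh heat; / 2.21 = 3,851 kWh in → × €0.298 = €1,147.50; + 12 × €6.19 standing = €1,221.78
Difference = |€657.44 − €1,221.78| = €564.34

€564.34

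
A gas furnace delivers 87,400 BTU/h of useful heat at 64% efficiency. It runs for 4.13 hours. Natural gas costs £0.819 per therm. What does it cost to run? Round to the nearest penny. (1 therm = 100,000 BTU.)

Heat delivered = 87,400 BTU/h × 4.13 h = 360,962 BTU
Gas input = 360,962 / 0.64 = 564,003 BTU
= 564,003 / 100,000 = 5.64 therm
Cost = 5.64 × £0.819/therm = £4.62

£4.62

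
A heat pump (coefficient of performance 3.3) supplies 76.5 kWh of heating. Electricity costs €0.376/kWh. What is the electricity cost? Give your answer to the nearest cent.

Electrical input = 76.5 kWh / 3.3 = 23.18 kWh
Cost = 23.18 × €0.376/kWh = €8.72

€8.72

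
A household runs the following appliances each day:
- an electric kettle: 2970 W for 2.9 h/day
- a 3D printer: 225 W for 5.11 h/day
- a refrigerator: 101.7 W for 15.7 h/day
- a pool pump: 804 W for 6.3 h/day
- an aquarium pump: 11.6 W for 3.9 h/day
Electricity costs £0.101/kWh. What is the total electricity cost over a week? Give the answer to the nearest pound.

£12

electric kettle: 2970 W × 2.9 h × 7 d = 60,291 Wh = 60.29 kWh
3D printer: 225 W × 5.11 h × 7 d = 8,048 Wh = 8.048 kWh
refrigerator: 101.7 W × 15.7 h × 7 d = 11,177 Wh = 11.18 kWh
pool pump: 804 W × 6.3 h × 7 d = 35,456 Wh = 35.46 kWh
aquarium pump: 11.6 W × 3.9 h × 7 d = 317 Wh = 0.3167 kWh
Total energy = 60.29 + 8.048 + 11.18 + 35.46 + 0.3167 = 115.3 kWh
Cost = 115.3 kWh × £0.101 = £11.64 ≈ £12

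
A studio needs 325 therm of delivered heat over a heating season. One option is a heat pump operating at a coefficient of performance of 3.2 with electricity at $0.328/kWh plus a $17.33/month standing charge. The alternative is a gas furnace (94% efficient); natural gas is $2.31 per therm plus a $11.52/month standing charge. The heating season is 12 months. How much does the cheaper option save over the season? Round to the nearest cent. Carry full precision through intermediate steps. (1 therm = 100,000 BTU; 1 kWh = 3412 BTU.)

$247.38

Heat load = 325 therm × 100,000 = 32,500,000 BTU
Gas: input = 32,500,000 / 0.94 = 34,574,468 BTU = 345.7 therm → 345.7 × $2.31 = $798.67; + 12 × $11.52 standing = $936.91
Heat pump: 32,500,000 BTU / 3412 = 9,525 kWh heat; / 3.2 = 2,977 kWh in → × $0.328 = $976.33; + 12 × $17.33 standing = $1,184.29
Difference = |$936.91 − $1,184.29| = $247.38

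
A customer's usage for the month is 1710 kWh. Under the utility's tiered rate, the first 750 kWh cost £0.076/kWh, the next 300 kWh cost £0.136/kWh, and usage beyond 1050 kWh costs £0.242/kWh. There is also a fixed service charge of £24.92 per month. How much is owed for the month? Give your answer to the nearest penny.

First 750 kWh × £0.076 = £57.00
Next 300 kWh × £0.136 = £40.80
Remaining 660 kWh × £0.242 = £159.72
Energy charge = £257.52; + service £24.92 = £282.44

£282.44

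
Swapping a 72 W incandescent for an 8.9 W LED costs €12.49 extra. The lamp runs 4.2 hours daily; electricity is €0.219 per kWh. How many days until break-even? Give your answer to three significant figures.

Power saved = 72 − 8.9 = 63.1 W
Daily energy saved = 63.1 W × 4.2 h = 265 Wh = 0.26502 kWh
Daily savings = 0.26502 × €0.219 = €0.0580
Payback = €12.49 / €0.0580 per day = 215.2 days

215 days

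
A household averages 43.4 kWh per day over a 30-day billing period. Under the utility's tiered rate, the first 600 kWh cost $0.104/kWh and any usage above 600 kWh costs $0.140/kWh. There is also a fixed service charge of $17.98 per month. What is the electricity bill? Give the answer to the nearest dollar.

Usage = 43.4 kWh/day × 30 days = 1302 kWh
First 600 kWh × $0.104 = $62.40
Remaining 702 kWh × $0.140 = $98.28
Energy charge = $160.68; + service $17.98 = $178.66 ≈ $179

$179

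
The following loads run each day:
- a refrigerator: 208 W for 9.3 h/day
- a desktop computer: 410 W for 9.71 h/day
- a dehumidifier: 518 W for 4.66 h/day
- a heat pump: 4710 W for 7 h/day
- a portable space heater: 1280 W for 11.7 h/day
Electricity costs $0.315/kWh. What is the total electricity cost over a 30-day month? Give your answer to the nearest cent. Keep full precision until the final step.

$531.80

refrigerator: 208 W × 9.3 h × 30 d = 58,032 Wh = 58.03 kWh
desktop computer: 410 W × 9.71 h × 30 d = 119,433 Wh = 119.4 kWh
dehumidifier: 518 W × 4.66 h × 30 d = 72,416 Wh = 72.42 kWh
heat pump: 4710 W × 7 h × 30 d = 989,100 Wh = 989.1 kWh
portable space heater: 1280 W × 11.7 h × 30 d = 449,280 Wh = 449.3 kWh
Total energy = 58.03 + 119.4 + 72.42 + 989.1 + 449.3 = 1,688 kWh
Cost = 1,688 kWh × $0.315 = $531.80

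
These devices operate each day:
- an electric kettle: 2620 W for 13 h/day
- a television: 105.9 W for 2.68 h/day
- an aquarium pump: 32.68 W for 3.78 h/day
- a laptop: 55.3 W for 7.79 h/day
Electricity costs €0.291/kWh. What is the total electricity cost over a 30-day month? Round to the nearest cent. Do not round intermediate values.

€304.66

electric kettle: 2620 W × 13 h × 30 d = 1,021,800 Wh = 1,022 kWh
television: 105.9 W × 2.68 h × 30 d = 8,514 Wh = 8.514 kWh
aquarium pump: 32.68 W × 3.78 h × 30 d = 3,706 Wh = 3.706 kWh
laptop: 55.3 W × 7.79 h × 30 d = 12,924 Wh = 12.92 kWh
Total energy = 1,022 + 8.514 + 3.706 + 12.92 = 1,047 kWh
Cost = 1,047 kWh × €0.291 = €304.66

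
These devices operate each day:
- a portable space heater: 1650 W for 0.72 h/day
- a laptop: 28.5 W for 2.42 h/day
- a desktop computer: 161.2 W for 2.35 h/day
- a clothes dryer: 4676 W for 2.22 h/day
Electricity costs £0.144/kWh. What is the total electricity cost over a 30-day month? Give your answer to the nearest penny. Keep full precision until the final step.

portable space heater: 1650 W × 0.72 h × 30 d = 35,640 Wh = 35.64 kWh
laptop: 28.5 W × 2.42 h × 30 d = 2,069 Wh = 2.069 kWh
desktop computer: 161.2 W × 2.35 h × 30 d = 11,365 Wh = 11.36 kWh
clothes dryer: 4676 W × 2.22 h × 30 d = 311,422 Wh = 311.4 kWh
Total energy = 35.64 + 2.069 + 11.36 + 311.4 = 360.5 kWh
Cost = 360.5 kWh × £0.144 = £51.91

£51.91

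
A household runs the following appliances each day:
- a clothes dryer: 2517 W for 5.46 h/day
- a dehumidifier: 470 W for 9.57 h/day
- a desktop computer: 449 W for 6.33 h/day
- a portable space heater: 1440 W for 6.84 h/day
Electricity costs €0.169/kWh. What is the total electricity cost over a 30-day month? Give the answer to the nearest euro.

clothes dryer: 2517 W × 5.46 h × 30 d = 412,285 Wh = 412.3 kWh
dehumidifier: 470 W × 9.57 h × 30 d = 134,937 Wh = 134.9 kWh
desktop computer: 449 W × 6.33 h × 30 d = 85,265 Wh = 85.27 kWh
portable space heater: 1440 W × 6.84 h × 30 d = 295,488 Wh = 295.5 kWh
Total energy = 412.3 + 134.9 + 85.27 + 295.5 = 928 kWh
Cost = 928 kWh × €0.169 = €156.83 ≈ €157

€157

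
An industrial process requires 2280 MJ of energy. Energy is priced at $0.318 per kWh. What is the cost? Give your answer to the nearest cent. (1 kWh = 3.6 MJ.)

2280 MJ × (0.27778 kWh/MJ) = 633.3 kWh
Cost = 633.3 kWh × $0.318/kWh = $201.40

$201.40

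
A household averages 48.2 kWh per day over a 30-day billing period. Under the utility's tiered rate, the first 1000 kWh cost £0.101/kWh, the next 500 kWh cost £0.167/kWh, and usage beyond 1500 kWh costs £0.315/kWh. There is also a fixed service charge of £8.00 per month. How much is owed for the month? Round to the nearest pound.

£183

Usage = 48.2 kWh/day × 30 days = 1446 kWh
First 1000 kWh × £0.101 = £101.00
Next 446 kWh × £0.167 = £74.48
Remaining tier: 0 kWh (not reached)
Energy charge = £175.48; + service £8.00 = £183.48 ≈ £183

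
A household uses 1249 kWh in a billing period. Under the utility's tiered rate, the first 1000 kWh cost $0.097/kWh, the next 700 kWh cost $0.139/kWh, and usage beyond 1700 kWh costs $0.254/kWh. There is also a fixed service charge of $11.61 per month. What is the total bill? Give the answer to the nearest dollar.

$143

First 1000 kWh × $0.097 = $97.00
Next 249 kWh × $0.139 = $34.61
Remaining tier: 0 kWh (not reached)
Energy charge = $131.61; + service $11.61 = $143.22 ≈ $143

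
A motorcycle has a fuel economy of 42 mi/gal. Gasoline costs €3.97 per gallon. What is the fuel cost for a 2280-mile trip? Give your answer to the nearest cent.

€215.51

Fuel = 2280 mi / 42 mpg = 54.29 gal
Cost = 54.29 gal × €3.97/gal = €215.51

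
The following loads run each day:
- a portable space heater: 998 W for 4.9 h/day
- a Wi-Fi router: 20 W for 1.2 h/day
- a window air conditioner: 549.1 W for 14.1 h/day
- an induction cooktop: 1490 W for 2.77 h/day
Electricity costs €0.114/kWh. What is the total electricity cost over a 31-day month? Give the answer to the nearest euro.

portable space heater: 998 W × 4.9 h × 31 d = 151,596 Wh = 151.6 kWh
Wi-Fi router: 20 W × 1.2 h × 31 d = 744 Wh = 0.744 kWh
window air conditioner: 549.1 W × 14.1 h × 31 d = 240,012 Wh = 240 kWh
induction cooktop: 1490 W × 2.77 h × 31 d = 127,946 Wh = 127.9 kWh
Total energy = 151.6 + 0.744 + 240 + 127.9 = 520.3 kWh
Cost = 520.3 kWh × €0.114 = €59.31 ≈ €59

€59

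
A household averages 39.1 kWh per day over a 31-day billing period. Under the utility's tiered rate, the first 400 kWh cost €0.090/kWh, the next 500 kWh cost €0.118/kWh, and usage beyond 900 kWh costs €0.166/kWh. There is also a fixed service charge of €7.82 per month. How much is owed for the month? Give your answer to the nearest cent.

Usage = 39.1 kWh/day × 31 days = 1212.1 kWh
First 400 kWh × €0.090 = €36.00
Next 500 kWh × €0.118 = €59.00
Remaining 312.1 kWh × €0.166 = €51.81
Energy charge = €146.81; + service €7.82 = €154.63

€154.63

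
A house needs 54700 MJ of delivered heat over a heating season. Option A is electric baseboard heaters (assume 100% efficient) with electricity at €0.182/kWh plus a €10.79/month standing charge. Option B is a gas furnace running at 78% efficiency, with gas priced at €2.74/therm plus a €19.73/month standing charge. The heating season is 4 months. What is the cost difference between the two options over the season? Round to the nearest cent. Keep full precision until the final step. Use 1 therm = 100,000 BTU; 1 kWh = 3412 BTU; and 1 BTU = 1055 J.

Heat load = 54700 MJ = 54,700,000,000 J / 1055 = 51,848,341 BTU
Gas: input = 51,848,341 / 0.780 = 66,472,232 BTU = 664.7 therm → 664.7 × €2.74 = €1,821.34; + 4 × €19.73 standing = €1,900.26
Electric: 51,848,341 BTU / 3412 = 15,200 kWh → × €0.182 = €2,765.65; + 4 × €10.79 standing = €2,808.81
Difference = |€1,900.26 − €2,808.81| = €908.55

€908.55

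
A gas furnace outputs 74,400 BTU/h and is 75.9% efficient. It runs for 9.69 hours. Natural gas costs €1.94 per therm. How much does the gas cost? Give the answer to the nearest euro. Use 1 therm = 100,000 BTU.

€18

Heat delivered = 74,400 BTU/h × 9.69 h = 720,936 BTU
Gas input = 720,936 / 0.759 = 949,850 BTU
= 949,850 / 100,000 = 9.498 therm
Cost = 9.498 × €1.94/therm = €18.43 ≈ €18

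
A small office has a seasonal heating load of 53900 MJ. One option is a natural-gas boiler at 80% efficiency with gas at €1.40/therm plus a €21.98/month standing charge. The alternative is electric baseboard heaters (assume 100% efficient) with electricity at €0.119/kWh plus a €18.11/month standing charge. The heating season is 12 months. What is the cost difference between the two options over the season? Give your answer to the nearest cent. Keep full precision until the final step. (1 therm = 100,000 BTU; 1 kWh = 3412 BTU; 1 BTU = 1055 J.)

€841.35

Heat load = 53900 MJ = 53,900,000,000 J / 1055 = 51,090,047 BTU
Gas: input = 51,090,047 / 0.800 = 63,862,559 BTU = 638.6 therm → 638.6 × €1.40 = €894.08; + 12 × €21.98 standing = €1,157.84
Electric: 51,090,047 BTU / 3412 = 14,970 kWh → × €0.119 = €1,781.86; + 12 × €18.11 standing = €1,999.18
Difference = |€1,157.84 − €1,999.18| = €841.35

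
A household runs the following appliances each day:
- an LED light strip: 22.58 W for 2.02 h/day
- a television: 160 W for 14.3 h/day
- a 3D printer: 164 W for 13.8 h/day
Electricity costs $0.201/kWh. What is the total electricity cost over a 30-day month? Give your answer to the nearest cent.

LED light strip: 22.58 W × 2.02 h × 30 d = 1,368 Wh = 1.368 kWh
television: 160 W × 14.3 h × 30 d = 68,640 Wh = 68.64 kWh
3D printer: 164 W × 13.8 h × 30 d = 67,896 Wh = 67.9 kWh
Total energy = 1.368 + 68.64 + 67.9 = 137.9 kWh
Cost = 137.9 kWh × $0.201 = $27.72

$27.72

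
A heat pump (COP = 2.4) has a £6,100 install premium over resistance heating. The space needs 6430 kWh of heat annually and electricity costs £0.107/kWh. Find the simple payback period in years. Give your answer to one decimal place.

15.2 years

Resistance: 6430 kWh × £0.107 = £688.01/yr
Heat pump: 6430 / 2.4 = 2679 kWh in → × £0.107 = £286.67/yr
Annual savings = £401.34
Payback = £6,100 / £401.34 = 15.2 years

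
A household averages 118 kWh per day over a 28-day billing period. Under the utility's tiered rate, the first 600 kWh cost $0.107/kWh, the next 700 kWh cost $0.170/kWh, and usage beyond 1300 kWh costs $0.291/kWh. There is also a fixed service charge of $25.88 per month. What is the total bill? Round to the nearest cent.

Usage = 118 kWh/day × 28 days = 3304 kWh
First 600 kWh × $0.107 = $64.20
Next 700 kWh × $0.170 = $119.00
Remaining 2004 kWh × $0.291 = $583.16
Energy charge = $766.36; + service $25.88 = $792.24

$792.24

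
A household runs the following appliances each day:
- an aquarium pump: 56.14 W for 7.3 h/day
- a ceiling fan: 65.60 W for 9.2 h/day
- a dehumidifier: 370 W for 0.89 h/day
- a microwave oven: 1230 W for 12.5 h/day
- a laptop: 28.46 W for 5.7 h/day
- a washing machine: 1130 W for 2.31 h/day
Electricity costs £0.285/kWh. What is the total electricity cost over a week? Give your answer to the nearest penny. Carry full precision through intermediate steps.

£38.88

aquarium pump: 56.14 W × 7.3 h × 7 d = 2,869 Wh = 2.869 kWh
ceiling fan: 65.60 W × 9.2 h × 7 d = 4,225 Wh = 4.225 kWh
dehumidifier: 370 W × 0.89 h × 7 d = 2,305 Wh = 2.305 kWh
microwave oven: 1230 W × 12.5 h × 7 d = 107,625 Wh = 107.6 kWh
laptop: 28.46 W × 5.7 h × 7 d = 1,136 Wh = 1.136 kWh
washing machine: 1130 W × 2.31 h × 7 d = 18,272 Wh = 18.27 kWh
Total energy = 2.869 + 4.225 + 2.305 + 107.6 + 1.136 + 18.27 = 136.4 kWh
Cost = 136.4 kWh × £0.285 = £38.88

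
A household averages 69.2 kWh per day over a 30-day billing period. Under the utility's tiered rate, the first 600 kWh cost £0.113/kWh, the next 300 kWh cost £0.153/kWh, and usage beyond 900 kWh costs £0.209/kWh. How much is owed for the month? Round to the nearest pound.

£359

Usage = 69.2 kWh/day × 30 days = 2076 kWh
First 600 kWh × £0.113 = £67.80
Next 300 kWh × £0.153 = £45.90
Remaining 1176 kWh × £0.209 = £245.78
Total = £359.48 ≈ £359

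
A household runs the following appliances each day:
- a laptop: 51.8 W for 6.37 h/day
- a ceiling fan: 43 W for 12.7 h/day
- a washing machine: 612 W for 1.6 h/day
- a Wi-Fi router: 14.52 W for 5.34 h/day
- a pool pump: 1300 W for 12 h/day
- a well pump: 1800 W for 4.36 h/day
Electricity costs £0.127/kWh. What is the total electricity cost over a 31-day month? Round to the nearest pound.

£100

laptop: 51.8 W × 6.37 h × 31 d = 10,229 Wh = 10.23 kWh
ceiling fan: 43 W × 12.7 h × 31 d = 16,929 Wh = 16.93 kWh
washing machine: 612 W × 1.6 h × 31 d = 30,355 Wh = 30.36 kWh
Wi-Fi router: 14.52 W × 5.34 h × 31 d = 2,404 Wh = 2.404 kWh
pool pump: 1300 W × 12 h × 31 d = 483,600 Wh = 483.6 kWh
well pump: 1800 W × 4.36 h × 31 d = 243,288 Wh = 243.3 kWh
Total energy = 10.23 + 16.93 + 30.36 + 2.404 + 483.6 + 243.3 = 786.8 kWh
Cost = 786.8 kWh × £0.127 = £99.92 ≈ £100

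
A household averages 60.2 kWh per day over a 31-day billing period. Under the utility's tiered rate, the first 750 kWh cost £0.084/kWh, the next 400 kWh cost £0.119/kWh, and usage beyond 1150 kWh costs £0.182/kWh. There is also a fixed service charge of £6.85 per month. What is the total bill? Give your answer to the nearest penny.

£247.80

Usage = 60.2 kWh/day × 31 days = 1866.2 kWh
First 750 kWh × £0.084 = £63.00
Next 400 kWh × £0.119 = £47.60
Remaining 716.2 kWh × £0.182 = £130.35
Energy charge = £240.95; + service £6.85 = £247.80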